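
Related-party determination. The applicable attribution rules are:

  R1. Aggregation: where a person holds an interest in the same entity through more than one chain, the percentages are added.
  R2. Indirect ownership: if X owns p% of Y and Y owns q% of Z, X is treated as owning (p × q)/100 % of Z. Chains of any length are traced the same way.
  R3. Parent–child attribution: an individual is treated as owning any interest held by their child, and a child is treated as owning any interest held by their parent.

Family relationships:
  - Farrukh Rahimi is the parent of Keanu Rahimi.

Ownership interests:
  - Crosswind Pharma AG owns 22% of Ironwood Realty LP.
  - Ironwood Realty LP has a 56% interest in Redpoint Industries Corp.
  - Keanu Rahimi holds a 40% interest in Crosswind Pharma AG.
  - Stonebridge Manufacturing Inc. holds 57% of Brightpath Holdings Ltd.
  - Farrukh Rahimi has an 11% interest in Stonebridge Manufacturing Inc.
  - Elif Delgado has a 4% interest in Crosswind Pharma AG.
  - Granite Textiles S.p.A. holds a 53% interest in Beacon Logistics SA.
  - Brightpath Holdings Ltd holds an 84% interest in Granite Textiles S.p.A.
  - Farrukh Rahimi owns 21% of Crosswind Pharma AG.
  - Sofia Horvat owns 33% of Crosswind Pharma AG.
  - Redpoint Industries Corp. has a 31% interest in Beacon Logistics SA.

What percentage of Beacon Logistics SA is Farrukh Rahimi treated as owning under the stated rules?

5.121116%

By parent–child attribution (R3), Farrukh Rahimi is treated as also owning Keanu Rahimi's interest in Crosswind Pharma AG, giving 21% + 40% = 61%.
Chain via Stonebridge Manufacturing Inc. → Brightpath Holdings Ltd → Granite Textiles S.p.A. (R2): 11% × 57% × 84% × 53% = 2.791404% of Beacon Logistics SA.
Chain via Crosswind Pharma AG → Ironwood Realty LP → Redpoint Industries Corp. (R2): 61% × 22% × 56% × 31% = 2.329712% of Beacon Logistics SA.
Aggregating (R1): 2.791404% + 2.329712% = 5.121116%.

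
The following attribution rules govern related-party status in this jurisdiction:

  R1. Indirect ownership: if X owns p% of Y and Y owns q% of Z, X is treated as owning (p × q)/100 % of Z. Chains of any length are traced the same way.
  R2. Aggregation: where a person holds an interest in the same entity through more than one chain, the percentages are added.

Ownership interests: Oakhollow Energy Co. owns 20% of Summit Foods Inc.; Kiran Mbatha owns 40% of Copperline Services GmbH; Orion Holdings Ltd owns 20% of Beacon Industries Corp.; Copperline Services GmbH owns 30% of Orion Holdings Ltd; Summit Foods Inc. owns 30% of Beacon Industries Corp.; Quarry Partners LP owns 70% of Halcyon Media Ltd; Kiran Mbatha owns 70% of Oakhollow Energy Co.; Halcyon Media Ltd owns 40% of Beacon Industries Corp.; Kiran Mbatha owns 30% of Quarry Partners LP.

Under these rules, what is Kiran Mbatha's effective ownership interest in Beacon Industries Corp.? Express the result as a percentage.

Chain via Copperline Services GmbH → Orion Holdings Ltd (R1): 40% × 30% × 20% = 2.4% of Beacon Industries Corp.
Chain via Quarry Partners LP → Halcyon Media Ltd (R1): 30% × 70% × 40% = 8.4% of Beacon Industries Corp.
Chain via Oakhollow Energy Co. → Summit Foods Inc. (R1): 70% × 20% × 30% = 4.2% of Beacon Industries Corp.
Aggregating (R2): 2.4% + 8.4% + 4.2% = 15%.

15%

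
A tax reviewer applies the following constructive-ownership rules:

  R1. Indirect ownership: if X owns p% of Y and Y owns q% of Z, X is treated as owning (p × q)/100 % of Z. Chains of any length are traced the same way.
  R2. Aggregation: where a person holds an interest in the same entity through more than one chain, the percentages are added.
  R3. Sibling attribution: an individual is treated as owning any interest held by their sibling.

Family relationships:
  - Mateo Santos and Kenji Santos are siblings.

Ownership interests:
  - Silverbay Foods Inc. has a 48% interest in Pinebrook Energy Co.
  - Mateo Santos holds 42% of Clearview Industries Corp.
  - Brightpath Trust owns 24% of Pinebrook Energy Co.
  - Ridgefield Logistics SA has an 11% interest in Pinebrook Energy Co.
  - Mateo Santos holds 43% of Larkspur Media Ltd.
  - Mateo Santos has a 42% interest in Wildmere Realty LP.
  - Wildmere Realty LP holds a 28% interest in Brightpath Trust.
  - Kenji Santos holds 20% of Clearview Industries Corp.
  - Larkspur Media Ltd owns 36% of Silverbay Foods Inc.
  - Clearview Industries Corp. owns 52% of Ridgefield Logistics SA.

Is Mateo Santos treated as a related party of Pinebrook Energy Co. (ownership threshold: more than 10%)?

By sibling attribution (R3), Mateo Santos is treated as also owning Kenji Santos's interest in Clearview Industries Corp, giving 42% + 20% = 62%.
Chain via Wildmere Realty LP → Brightpath Trust (R1): 42% × 28% × 24% = 2.8224% of Pinebrook Energy Co.
Chain via Clearview Industries Corp. → Ridgefield Logistics SA (R1): 62% × 52% × 11% = 3.5464% of Pinebrook Energy Co.
Chain via Larkspur Media Ltd → Silverbay Foods Inc. (R1): 43% × 36% × 48% = 7.4304% of Pinebrook Energy Co.
Aggregating (R2): 2.8224% + 3.5464% + 7.4304% = 13.7992%.
13.7992% exceeds the 10% threshold, so Mateo is a related party to Pinebrook Energy Co.

Yes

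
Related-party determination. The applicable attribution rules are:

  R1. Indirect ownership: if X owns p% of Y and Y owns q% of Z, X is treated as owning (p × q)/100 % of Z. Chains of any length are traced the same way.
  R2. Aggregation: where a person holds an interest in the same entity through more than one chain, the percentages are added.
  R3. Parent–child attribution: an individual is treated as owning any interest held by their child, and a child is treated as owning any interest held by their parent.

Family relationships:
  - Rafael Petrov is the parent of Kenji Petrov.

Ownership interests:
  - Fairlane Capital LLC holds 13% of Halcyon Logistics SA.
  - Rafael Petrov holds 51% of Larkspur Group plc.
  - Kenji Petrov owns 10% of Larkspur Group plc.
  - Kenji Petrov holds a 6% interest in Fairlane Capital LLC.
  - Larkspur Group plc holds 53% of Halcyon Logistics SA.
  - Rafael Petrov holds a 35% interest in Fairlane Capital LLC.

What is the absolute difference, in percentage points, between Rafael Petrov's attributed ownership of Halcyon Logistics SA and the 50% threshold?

By parent–child attribution (R3), Rafael Petrov is treated as also owning Kenji Petrov's interest in Fairlane Capital LLC, giving 35% + 6% = 41%.
By parent–child attribution (R3), Rafael Petrov is treated as also owning Kenji Petrov's interest in Larkspur Group plc, giving 51% + 10% = 61%.
Chain via Fairlane Capital LLC (R1): 41% × 13% = 5.33% of Halcyon Logistics SA.
Chain via Larkspur Group plc (R1): 61% × 53% = 32.33% of Halcyon Logistics SA.
Aggregating (R2): 5.33% + 32.33% = 37.66%.
37.66% falls short of the 50% threshold by 12.34 percentage points.

12.34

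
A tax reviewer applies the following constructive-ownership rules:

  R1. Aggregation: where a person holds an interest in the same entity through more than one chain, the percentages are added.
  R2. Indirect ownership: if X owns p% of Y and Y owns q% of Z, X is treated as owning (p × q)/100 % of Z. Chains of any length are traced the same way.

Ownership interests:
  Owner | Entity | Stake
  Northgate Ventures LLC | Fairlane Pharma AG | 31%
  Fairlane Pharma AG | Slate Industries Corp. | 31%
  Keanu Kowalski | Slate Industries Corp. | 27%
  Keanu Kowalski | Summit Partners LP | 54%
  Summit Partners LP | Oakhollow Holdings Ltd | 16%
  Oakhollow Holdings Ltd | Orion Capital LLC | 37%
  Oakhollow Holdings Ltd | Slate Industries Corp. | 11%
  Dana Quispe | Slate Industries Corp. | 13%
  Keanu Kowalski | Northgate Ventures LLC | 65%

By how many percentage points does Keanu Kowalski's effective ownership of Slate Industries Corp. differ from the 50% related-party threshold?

15.8031

Chain via Northgate Ventures LLC → Fairlane Pharma AG (R2): 65% × 31% × 31% = 6.2465% of Slate Industries Corp.
Chain via Summit Partners LP → Oakhollow Holdings Ltd (R2): 54% × 16% × 11% = 0.9504% of Slate Industries Corp.
Direct interest in Slate Industries Corp: 27%.
Aggregating (R1): 6.2465% + 0.9504% + 27% = 34.1969%.
34.1969% falls short of the 50% threshold by 15.8031 percentage points.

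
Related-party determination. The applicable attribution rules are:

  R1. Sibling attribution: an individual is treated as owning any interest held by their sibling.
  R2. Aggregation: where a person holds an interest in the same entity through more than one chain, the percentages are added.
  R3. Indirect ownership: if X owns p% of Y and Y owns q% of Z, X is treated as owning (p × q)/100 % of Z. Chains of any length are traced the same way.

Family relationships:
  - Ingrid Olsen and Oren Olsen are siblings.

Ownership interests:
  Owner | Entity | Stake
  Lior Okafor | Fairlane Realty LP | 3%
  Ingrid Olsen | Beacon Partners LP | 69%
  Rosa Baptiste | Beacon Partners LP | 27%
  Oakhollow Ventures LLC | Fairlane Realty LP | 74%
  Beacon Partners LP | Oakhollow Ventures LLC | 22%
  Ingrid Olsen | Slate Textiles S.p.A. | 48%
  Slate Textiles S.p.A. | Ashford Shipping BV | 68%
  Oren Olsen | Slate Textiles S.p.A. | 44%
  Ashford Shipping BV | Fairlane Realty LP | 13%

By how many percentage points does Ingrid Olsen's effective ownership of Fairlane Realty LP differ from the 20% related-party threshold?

By sibling attribution (R1), Ingrid Olsen is treated as also owning Oren Olsen's interest in Slate Textiles S.p.A, giving 48% + 44% = 92%.
Chain via Slate Textiles S.p.A. → Ashford Shipping BV (R3): 92% × 68% × 13% = 8.1328% of Fairlane Realty LP.
Chain via Beacon Partners LP → Oakhollow Ventures LLC (R3): 69% × 22% × 74% = 11.2332% of Fairlane Realty LP.
Aggregating (R2): 8.1328% + 11.2332% = 19.366%.
19.366% falls short of the 20% threshold by 0.634 percentage points.

0.634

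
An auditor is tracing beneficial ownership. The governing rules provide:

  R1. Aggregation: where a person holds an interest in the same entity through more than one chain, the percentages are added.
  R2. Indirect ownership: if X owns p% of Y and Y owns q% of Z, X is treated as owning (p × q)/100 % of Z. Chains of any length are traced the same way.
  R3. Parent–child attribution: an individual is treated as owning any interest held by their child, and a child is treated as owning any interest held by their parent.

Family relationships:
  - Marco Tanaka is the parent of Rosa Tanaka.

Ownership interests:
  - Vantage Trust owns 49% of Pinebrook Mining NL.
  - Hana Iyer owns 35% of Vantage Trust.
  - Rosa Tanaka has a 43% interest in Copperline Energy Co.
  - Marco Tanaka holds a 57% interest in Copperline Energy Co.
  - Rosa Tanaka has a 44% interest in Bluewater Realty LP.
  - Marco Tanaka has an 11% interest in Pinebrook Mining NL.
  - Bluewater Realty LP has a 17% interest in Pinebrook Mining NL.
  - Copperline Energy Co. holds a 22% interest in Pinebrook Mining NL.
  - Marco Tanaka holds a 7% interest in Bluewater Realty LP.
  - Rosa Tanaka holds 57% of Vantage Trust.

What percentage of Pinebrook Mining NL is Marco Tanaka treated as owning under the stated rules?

69.6%

By parent–child attribution (R3), Marco Tanaka is treated as also owning Rosa Tanaka's interest in Copperline Energy Co, giving 57% + 43% = 100%.
By parent–child attribution (R3), Marco Tanaka is treated as also owning Rosa Tanaka's interest in Bluewater Realty LP, giving 7% + 44% = 51%.
By parent–child attribution (R3), Marco Tanaka is treated as owning Rosa Tanaka's 57% interest in Vantage Trust.
Chain via Copperline Energy Co. (R2): 100% × 22% = 22% of Pinebrook Mining NL.
Chain via Bluewater Realty LP (R2): 51% × 17% = 8.67% of Pinebrook Mining NL.
Direct interest in Pinebrook Mining NL: 11%.
Chain via Vantage Trust (R2): 57% × 49% = 27.93% of Pinebrook Mining NL.
Aggregating (R1): 22% + 8.67% + 11% + 27.93% = 69.6%.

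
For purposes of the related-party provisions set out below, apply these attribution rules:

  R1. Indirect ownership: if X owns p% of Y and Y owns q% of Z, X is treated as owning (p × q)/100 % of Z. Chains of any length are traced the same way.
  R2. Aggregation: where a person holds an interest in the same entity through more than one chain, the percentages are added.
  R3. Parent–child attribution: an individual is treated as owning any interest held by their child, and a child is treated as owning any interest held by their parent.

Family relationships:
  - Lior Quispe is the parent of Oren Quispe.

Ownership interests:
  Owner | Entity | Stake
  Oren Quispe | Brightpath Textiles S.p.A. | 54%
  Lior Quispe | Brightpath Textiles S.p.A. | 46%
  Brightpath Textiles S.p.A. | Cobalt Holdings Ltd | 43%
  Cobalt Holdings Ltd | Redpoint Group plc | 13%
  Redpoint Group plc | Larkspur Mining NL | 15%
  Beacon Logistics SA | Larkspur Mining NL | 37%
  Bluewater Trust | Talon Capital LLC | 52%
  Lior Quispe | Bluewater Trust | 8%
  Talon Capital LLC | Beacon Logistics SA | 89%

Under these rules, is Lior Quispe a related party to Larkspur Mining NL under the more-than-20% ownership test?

No

By parent–child attribution (R3), Lior Quispe is treated as also owning Oren Quispe's interest in Brightpath Textiles S.p.A, giving 46% + 54% = 100%.
Chain via Brightpath Textiles S.p.A. → Cobalt Holdings Ltd → Redpoint Group plc (R1): 100% × 43% × 13% × 15% = 0.8385% of Larkspur Mining NL.
Chain via Bluewater Trust → Talon Capital LLC → Beacon Logistics SA (R1): 8% × 52% × 89% × 37% = 1.369888% of Larkspur Mining NL.
Aggregating (R2): 0.8385% + 1.369888% = 2.208388%.
2.208388% does not exceed the 20% threshold, so Lior is not a related party to Larkspur Mining NL.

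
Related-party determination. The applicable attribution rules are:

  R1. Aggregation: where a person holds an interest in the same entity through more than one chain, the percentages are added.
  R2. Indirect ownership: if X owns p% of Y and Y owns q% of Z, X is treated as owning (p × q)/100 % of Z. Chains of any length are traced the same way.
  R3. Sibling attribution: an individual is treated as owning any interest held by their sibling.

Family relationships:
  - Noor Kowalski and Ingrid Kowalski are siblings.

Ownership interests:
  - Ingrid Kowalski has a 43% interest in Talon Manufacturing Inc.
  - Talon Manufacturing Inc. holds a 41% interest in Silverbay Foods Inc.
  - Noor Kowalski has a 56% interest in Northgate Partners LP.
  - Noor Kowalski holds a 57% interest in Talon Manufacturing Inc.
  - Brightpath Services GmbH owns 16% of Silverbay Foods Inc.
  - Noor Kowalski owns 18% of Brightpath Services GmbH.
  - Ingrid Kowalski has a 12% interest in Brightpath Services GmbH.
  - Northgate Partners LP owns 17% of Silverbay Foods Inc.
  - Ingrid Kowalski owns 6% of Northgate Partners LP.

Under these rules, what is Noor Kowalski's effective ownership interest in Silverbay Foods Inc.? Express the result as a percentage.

56.34%

By sibling attribution (R3), Noor Kowalski is treated as also owning Ingrid Kowalski's interest in Talon Manufacturing Inc, giving 57% + 43% = 100%.
By sibling attribution (R3), Noor Kowalski is treated as also owning Ingrid Kowalski's interest in Brightpath Services GmbH, giving 18% + 12% = 30%.
By sibling attribution (R3), Noor Kowalski is treated as also owning Ingrid Kowalski's interest in Northgate Partners LP, giving 56% + 6% = 62%.
Chain via Talon Manufacturing Inc. (R2): 100% × 41% = 41% of Silverbay Foods Inc.
Chain via Brightpath Services GmbH (R2): 30% × 16% = 4.8% of Silverbay Foods Inc.
Chain via Northgate Partners LP (R2): 62% × 17% = 10.54% of Silverbay Foods Inc.
Aggregating (R1): 41% + 4.8% + 10.54% = 56.34%.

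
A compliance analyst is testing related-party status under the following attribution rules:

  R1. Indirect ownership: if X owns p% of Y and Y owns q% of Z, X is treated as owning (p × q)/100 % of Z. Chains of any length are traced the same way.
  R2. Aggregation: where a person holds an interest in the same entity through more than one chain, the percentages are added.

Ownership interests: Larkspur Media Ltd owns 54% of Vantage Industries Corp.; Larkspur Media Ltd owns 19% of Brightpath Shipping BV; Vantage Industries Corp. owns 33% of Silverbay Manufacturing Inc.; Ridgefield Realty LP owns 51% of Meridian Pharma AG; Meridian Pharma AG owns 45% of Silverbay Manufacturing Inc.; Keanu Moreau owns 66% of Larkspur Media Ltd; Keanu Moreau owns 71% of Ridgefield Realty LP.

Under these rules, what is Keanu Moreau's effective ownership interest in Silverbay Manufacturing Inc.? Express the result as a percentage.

28.0557%

Chain via Ridgefield Realty LP → Meridian Pharma AG (R1): 71% × 51% × 45% = 16.2945% of Silverbay Manufacturing Inc.
Chain via Larkspur Media Ltd → Vantage Industries Corp. (R1): 66% × 54% × 33% = 11.7612% of Silverbay Manufacturing Inc.
Aggregating (R2): 16.2945% + 11.7612% = 28.0557%.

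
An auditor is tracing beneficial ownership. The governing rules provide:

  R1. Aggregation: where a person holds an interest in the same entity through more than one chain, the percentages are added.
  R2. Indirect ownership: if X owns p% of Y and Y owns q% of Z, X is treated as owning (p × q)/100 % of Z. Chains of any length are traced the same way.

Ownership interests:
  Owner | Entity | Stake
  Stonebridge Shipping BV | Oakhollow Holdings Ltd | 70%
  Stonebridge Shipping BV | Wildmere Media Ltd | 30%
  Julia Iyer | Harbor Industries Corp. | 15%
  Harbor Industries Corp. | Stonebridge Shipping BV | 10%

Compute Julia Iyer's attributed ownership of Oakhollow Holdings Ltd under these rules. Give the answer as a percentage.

1.05%

Chain via Harbor Industries Corp. → Stonebridge Shipping BV (R2): 15% × 10% × 70% = 1.05% of Oakhollow Holdings Ltd.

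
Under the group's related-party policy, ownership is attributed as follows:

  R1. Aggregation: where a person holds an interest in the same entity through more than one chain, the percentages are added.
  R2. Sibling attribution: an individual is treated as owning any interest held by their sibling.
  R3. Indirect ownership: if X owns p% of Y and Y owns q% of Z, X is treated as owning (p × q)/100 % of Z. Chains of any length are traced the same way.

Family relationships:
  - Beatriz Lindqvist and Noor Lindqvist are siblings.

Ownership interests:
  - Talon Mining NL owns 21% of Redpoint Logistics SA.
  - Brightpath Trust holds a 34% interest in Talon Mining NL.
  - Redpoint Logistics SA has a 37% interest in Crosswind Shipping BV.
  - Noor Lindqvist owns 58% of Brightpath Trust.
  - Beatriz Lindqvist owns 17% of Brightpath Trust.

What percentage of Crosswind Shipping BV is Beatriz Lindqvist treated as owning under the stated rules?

1.98135%

By sibling attribution (R2), Beatriz Lindqvist is treated as also owning Noor Lindqvist's interest in Brightpath Trust, giving 17% + 58% = 75%.
Chain via Brightpath Trust → Talon Mining NL → Redpoint Logistics SA (R3): 75% × 34% × 21% × 37% = 1.98135% of Crosswind Shipping BV.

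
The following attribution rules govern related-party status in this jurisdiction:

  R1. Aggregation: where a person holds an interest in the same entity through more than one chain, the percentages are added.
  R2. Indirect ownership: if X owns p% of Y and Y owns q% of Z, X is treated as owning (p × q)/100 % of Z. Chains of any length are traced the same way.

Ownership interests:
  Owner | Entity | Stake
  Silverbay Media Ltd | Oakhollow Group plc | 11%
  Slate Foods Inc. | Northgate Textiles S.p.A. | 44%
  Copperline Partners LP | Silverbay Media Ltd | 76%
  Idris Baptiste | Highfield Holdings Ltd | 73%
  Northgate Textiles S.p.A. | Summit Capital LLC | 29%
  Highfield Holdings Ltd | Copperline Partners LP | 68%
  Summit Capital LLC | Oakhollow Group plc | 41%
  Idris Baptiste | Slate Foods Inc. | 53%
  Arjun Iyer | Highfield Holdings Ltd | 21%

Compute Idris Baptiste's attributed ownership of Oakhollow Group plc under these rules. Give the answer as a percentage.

Chain via Slate Foods Inc. → Northgate Textiles S.p.A. → Summit Capital LLC (R2): 53% × 44% × 29% × 41% = 2.772748% of Oakhollow Group plc.
Chain via Highfield Holdings Ltd → Copperline Partners LP → Silverbay Media Ltd (R2): 73% × 68% × 76% × 11% = 4.149904% of Oakhollow Group plc.
Aggregating (R1): 2.772748% + 4.149904% = 6.922652%.

6.922652%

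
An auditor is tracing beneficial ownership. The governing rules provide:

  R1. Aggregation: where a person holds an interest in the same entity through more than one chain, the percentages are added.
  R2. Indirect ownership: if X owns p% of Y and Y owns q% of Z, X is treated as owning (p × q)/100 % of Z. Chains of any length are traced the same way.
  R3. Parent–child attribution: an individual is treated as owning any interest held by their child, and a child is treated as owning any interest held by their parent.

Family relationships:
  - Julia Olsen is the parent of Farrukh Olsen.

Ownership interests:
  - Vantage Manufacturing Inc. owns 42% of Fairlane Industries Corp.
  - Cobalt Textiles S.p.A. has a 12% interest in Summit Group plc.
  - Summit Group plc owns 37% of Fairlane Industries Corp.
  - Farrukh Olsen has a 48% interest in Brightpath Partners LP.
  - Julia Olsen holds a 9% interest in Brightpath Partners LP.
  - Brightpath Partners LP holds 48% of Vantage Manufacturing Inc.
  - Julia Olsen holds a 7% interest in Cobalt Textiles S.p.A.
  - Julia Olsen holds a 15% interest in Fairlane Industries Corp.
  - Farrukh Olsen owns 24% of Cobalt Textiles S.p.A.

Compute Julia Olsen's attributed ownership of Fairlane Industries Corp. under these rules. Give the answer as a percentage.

27.8676%

By parent–child attribution (R3), Julia Olsen is treated as also owning Farrukh Olsen's interest in Cobalt Textiles S.p.A, giving 7% + 24% = 31%.
By parent–child attribution (R3), Julia Olsen is treated as also owning Farrukh Olsen's interest in Brightpath Partners LP, giving 9% + 48% = 57%.
Chain via Cobalt Textiles S.p.A. → Summit Group plc (R2): 31% × 12% × 37% = 1.3764% of Fairlane Industries Corp.
Chain via Brightpath Partners LP → Vantage Manufacturing Inc. (R2): 57% × 48% × 42% = 11.4912% of Fairlane Industries Corp.
Direct interest in Fairlane Industries Corp: 15%.
Aggregating (R1): 1.3764% + 11.4912% + 15% = 27.8676%.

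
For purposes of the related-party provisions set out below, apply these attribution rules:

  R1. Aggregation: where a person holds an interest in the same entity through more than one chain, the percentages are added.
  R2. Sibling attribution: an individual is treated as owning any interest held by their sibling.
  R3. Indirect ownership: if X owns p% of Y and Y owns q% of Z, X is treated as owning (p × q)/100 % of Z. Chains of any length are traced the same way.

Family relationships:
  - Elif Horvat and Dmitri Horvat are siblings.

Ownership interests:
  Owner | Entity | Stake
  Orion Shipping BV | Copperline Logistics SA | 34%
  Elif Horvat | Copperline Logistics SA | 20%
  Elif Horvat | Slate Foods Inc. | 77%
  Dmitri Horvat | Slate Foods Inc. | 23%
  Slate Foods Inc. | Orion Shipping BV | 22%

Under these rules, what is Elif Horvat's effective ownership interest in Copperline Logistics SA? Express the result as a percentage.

27.48%

By sibling attribution (R2), Elif Horvat is treated as also owning Dmitri Horvat's interest in Slate Foods Inc, giving 77% + 23% = 100%.
Chain via Slate Foods Inc. → Orion Shipping BV (R3): 100% × 22% × 34% = 7.48% of Copperline Logistics SA.
Direct interest in Copperline Logistics SA: 20%.
Aggregating (R1): 7.48% + 20% = 27.48%.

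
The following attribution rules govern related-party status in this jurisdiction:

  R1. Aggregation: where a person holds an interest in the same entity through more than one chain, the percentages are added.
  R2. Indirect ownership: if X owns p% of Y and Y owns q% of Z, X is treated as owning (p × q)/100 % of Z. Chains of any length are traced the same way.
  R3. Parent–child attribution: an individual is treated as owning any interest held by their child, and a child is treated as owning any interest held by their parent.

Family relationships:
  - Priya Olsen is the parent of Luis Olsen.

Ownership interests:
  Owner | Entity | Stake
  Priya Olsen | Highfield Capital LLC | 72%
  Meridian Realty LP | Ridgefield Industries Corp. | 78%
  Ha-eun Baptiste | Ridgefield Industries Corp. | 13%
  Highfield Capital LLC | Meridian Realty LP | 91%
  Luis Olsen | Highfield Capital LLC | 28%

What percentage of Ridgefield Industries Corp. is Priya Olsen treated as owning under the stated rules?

By parent–child attribution (R3), Priya Olsen is treated as also owning Luis Olsen's interest in Highfield Capital LLC, giving 72% + 28% = 100%.
Chain via Highfield Capital LLC → Meridian Realty LP (R2): 100% × 91% × 78% = 70.98% of Ridgefield Industries Corp.

70.98%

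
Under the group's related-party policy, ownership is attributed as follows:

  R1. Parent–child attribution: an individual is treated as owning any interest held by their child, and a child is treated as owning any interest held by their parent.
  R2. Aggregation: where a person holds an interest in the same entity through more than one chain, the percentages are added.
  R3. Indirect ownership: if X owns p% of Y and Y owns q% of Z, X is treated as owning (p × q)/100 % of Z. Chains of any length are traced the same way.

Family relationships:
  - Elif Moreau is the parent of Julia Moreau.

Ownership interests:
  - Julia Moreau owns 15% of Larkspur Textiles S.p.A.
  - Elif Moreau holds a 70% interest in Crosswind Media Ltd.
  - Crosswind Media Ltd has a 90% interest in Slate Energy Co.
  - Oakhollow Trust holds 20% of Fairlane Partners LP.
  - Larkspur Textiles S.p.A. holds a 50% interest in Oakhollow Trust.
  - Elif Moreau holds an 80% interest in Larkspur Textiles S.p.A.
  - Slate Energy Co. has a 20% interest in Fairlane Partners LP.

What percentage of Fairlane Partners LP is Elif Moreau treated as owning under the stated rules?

By parent–child attribution (R1), Elif Moreau is treated as also owning Julia Moreau's interest in Larkspur Textiles S.p.A, giving 80% + 15% = 95%.
Chain via Crosswind Media Ltd → Slate Energy Co. (R3): 70% × 90% × 20% = 12.6% of Fairlane Partners LP.
Chain via Larkspur Textiles S.p.A. → Oakhollow Trust (R3): 95% × 50% × 20% = 9.5% of Fairlane Partners LP.
Aggregating (R2): 12.6% + 9.5% = 22.1%.

22.1%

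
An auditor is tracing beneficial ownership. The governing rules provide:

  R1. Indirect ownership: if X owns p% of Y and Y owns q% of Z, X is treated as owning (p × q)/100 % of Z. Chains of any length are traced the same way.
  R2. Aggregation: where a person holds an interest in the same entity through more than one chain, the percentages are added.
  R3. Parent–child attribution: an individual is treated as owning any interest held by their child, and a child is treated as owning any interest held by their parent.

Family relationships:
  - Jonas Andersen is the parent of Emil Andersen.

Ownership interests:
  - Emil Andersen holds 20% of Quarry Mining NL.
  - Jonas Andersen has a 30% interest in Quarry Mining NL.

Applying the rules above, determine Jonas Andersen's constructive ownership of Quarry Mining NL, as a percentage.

50%

By parent–child attribution (R3), Jonas Andersen is treated as also owning Emil Andersen's interest in Quarry Mining NL, giving 30% + 20% = 50%.
Direct interest in Quarry Mining NL: 50%.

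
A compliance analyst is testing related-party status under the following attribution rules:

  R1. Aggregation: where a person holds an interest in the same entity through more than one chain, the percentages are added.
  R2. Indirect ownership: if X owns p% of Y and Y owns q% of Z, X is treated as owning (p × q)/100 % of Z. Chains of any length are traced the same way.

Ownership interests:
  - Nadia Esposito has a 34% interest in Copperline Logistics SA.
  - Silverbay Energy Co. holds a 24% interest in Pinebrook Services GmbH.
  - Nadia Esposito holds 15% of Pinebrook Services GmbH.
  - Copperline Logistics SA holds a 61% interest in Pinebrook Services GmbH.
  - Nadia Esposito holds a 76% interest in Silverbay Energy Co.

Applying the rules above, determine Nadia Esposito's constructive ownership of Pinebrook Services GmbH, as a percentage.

53.98%

Chain via Copperline Logistics SA (R2): 34% × 61% = 20.74% of Pinebrook Services GmbH.
Chain via Silverbay Energy Co. (R2): 76% × 24% = 18.24% of Pinebrook Services GmbH.
Direct interest in Pinebrook Services GmbH: 15%.
Aggregating (R1): 20.74% + 18.24% + 15% = 53.98%.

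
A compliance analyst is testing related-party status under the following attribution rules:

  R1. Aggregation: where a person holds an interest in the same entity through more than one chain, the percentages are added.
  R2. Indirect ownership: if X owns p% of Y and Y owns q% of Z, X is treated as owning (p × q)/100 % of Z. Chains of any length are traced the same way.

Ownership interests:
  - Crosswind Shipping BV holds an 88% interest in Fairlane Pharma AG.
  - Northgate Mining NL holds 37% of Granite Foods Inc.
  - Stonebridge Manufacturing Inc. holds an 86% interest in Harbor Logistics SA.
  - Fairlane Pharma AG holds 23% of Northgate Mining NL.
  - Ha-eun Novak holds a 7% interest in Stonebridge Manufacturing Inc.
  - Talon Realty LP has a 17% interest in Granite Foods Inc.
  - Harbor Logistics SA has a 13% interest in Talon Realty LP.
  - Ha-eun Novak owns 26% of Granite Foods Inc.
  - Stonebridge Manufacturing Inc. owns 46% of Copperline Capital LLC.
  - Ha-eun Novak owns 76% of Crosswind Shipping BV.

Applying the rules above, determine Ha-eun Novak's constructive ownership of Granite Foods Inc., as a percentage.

31.82453%

Chain via Crosswind Shipping BV → Fairlane Pharma AG → Northgate Mining NL (R2): 76% × 88% × 23% × 37% = 5.691488% of Granite Foods Inc.
Chain via Stonebridge Manufacturing Inc. → Harbor Logistics SA → Talon Realty LP (R2): 7% × 86% × 13% × 17% = 0.133042% of Granite Foods Inc.
Direct interest in Granite Foods Inc: 26%.
Aggregating (R1): 5.691488% + 0.133042% + 26% = 31.82453%.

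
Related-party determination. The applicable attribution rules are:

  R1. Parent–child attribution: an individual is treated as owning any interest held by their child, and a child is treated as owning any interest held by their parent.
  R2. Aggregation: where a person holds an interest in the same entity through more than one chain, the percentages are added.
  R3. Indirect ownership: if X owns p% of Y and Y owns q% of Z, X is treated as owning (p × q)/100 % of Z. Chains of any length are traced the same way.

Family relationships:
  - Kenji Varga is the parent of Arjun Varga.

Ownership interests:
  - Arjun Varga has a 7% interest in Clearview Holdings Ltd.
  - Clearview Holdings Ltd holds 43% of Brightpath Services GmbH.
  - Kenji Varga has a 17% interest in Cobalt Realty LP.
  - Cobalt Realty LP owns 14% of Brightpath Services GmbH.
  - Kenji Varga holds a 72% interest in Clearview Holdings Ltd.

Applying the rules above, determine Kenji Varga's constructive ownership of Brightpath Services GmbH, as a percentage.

By parent–child attribution (R1), Kenji Varga is treated as also owning Arjun Varga's interest in Clearview Holdings Ltd, giving 72% + 7% = 79%.
Chain via Clearview Holdings Ltd (R3): 79% × 43% = 33.97% of Brightpath Services GmbH.
Chain via Cobalt Realty LP (R3): 17% × 14% = 2.38% of Brightpath Services GmbH.
Aggregating (R2): 33.97% + 2.38% = 36.35%.

36.35%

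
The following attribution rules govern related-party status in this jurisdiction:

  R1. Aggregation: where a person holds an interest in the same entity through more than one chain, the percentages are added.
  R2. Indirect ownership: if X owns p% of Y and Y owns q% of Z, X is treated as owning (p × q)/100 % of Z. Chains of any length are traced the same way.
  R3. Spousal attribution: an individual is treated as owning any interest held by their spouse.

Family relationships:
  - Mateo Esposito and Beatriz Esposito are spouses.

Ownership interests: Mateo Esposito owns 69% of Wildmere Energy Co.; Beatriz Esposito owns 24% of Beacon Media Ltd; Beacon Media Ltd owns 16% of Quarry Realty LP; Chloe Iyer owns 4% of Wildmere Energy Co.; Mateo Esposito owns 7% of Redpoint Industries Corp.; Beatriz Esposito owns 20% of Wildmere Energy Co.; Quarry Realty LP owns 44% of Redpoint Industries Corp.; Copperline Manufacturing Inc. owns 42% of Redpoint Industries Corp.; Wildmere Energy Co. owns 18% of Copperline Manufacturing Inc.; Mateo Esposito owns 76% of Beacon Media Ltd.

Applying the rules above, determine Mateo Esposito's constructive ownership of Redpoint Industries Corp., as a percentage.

20.7684%

By spousal attribution (R3), Mateo Esposito is treated as also owning Beatriz Esposito's interest in Beacon Media Ltd, giving 76% + 24% = 100%.
By spousal attribution (R3), Mateo Esposito is treated as also owning Beatriz Esposito's interest in Wildmere Energy Co, giving 69% + 20% = 89%.
Chain via Beacon Media Ltd → Quarry Realty LP (R2): 100% × 16% × 44% = 7.04% of Redpoint Industries Corp.
Chain via Wildmere Energy Co. → Copperline Manufacturing Inc. (R2): 89% × 18% × 42% = 6.7284% of Redpoint Industries Corp.
Direct interest in Redpoint Industries Corp: 7%.
Aggregating (R1): 7.04% + 6.7284% + 7% = 20.7684%.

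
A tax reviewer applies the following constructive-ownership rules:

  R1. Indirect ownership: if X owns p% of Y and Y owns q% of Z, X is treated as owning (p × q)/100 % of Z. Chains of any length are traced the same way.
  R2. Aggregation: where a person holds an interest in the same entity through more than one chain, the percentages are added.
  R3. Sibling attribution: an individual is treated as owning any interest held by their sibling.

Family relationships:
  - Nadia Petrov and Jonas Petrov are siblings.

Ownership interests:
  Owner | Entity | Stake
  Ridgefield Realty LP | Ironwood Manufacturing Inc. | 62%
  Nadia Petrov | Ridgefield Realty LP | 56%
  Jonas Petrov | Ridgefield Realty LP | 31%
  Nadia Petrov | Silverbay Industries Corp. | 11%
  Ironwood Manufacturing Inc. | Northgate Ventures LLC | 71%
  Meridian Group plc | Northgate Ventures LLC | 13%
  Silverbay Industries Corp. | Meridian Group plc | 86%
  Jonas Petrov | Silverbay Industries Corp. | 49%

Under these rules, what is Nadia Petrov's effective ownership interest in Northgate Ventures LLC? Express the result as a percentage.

45.0054%

By sibling attribution (R3), Nadia Petrov is treated as also owning Jonas Petrov's interest in Silverbay Industries Corp, giving 11% + 49% = 60%.
By sibling attribution (R3), Nadia Petrov is treated as also owning Jonas Petrov's interest in Ridgefield Realty LP, giving 56% + 31% = 87%.
Chain via Silverbay Industries Corp. → Meridian Group plc (R1): 60% × 86% × 13% = 6.708% of Northgate Ventures LLC.
Chain via Ridgefield Realty LP → Ironwood Manufacturing Inc. (R1): 87% × 62% × 71% = 38.2974% of Northgate Ventures LLC.
Aggregating (R2): 6.708% + 38.2974% = 45.0054%.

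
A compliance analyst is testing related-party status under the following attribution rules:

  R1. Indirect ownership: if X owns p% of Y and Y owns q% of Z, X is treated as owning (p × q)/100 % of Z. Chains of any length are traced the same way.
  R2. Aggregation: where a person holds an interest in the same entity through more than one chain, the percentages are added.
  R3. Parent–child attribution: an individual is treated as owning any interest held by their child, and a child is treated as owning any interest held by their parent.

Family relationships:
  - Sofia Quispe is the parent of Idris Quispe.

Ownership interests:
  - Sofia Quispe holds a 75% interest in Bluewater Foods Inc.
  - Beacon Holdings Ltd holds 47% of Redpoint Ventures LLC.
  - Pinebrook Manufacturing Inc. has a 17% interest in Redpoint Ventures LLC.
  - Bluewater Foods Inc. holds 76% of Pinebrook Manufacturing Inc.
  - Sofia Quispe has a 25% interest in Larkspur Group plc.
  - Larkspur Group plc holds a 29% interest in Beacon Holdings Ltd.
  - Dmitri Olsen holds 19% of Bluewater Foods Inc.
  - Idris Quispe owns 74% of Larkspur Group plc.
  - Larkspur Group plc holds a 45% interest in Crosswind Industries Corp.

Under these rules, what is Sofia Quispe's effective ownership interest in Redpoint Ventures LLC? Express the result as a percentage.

23.1837%

By parent–child attribution (R3), Sofia Quispe is treated as also owning Idris Quispe's interest in Larkspur Group plc, giving 25% + 74% = 99%.
Chain via Larkspur Group plc → Beacon Holdings Ltd (R1): 99% × 29% × 47% = 13.4937% of Redpoint Ventures LLC.
Chain via Bluewater Foods Inc. → Pinebrook Manufacturing Inc. (R1): 75% × 76% × 17% = 9.69% of Redpoint Ventures LLC.
Aggregating (R2): 13.4937% + 9.69% = 23.1837%.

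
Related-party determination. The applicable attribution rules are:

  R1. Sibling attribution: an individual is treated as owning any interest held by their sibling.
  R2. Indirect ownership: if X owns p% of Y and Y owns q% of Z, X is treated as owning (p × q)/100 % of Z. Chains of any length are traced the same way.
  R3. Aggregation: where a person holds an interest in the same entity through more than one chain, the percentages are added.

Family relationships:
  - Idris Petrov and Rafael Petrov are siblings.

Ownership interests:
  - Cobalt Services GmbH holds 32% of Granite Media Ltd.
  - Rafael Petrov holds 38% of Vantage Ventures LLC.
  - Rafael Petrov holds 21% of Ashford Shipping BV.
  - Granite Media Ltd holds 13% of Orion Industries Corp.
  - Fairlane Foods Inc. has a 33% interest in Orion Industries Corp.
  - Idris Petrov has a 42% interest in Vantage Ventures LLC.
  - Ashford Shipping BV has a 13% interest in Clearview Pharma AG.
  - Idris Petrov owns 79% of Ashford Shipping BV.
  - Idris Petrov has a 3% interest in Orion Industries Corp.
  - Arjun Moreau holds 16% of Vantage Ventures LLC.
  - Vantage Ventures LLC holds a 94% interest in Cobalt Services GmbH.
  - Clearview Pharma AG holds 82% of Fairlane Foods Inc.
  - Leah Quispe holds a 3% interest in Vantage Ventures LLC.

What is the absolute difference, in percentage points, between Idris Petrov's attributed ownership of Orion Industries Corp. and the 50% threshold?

By sibling attribution (R1), Idris Petrov is treated as also owning Rafael Petrov's interest in Ashford Shipping BV, giving 79% + 21% = 100%.
By sibling attribution (R1), Idris Petrov is treated as also owning Rafael Petrov's interest in Vantage Ventures LLC, giving 42% + 38% = 80%.
Chain via Ashford Shipping BV → Clearview Pharma AG → Fairlane Foods Inc. (R2): 100% × 13% × 82% × 33% = 3.5178% of Orion Industries Corp.
Chain via Vantage Ventures LLC → Cobalt Services GmbH → Granite Media Ltd (R2): 80% × 94% × 32% × 13% = 3.12832% of Orion Industries Corp.
Direct interest in Orion Industries Corp: 3%.
Aggregating (R3): 3.5178% + 3.12832% + 3% = 9.64612%.
9.64612% falls short of the 50% threshold by 40.35388 percentage points.

40.35388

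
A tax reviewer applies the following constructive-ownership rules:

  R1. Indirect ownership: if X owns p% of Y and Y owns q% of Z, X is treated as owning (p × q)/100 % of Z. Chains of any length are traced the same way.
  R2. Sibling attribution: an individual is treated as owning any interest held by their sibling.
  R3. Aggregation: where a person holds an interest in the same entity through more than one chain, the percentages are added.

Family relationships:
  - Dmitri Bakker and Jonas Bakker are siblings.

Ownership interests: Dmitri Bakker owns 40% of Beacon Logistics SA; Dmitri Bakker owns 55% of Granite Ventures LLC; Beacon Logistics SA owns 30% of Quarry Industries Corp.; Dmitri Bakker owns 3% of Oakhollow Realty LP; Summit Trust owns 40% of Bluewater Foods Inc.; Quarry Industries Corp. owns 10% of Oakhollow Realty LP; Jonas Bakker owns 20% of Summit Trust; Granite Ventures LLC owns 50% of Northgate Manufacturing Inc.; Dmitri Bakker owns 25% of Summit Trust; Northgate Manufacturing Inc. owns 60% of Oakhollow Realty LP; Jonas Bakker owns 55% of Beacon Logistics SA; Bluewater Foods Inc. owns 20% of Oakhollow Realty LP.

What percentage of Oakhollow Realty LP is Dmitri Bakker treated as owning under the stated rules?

By sibling attribution (R2), Dmitri Bakker is treated as also owning Jonas Bakker's interest in Summit Trust, giving 25% + 20% = 45%.
By sibling attribution (R2), Dmitri Bakker is treated as also owning Jonas Bakker's interest in Beacon Logistics SA, giving 40% + 55% = 95%.
Chain via Summit Trust → Bluewater Foods Inc. (R1): 45% × 40% × 20% = 3.6% of Oakhollow Realty LP.
Chain via Beacon Logistics SA → Quarry Industries Corp. (R1): 95% × 30% × 10% = 2.85% of Oakhollow Realty LP.
Chain via Granite Ventures LLC → Northgate Manufacturing Inc. (R1): 55% × 50% × 60% = 16.5% of Oakhollow Realty LP.
Direct interest in Oakhollow Realty LP: 3%.
Aggregating (R3): 3.6% + 2.85% + 16.5% + 3% = 25.95%.

25.95%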